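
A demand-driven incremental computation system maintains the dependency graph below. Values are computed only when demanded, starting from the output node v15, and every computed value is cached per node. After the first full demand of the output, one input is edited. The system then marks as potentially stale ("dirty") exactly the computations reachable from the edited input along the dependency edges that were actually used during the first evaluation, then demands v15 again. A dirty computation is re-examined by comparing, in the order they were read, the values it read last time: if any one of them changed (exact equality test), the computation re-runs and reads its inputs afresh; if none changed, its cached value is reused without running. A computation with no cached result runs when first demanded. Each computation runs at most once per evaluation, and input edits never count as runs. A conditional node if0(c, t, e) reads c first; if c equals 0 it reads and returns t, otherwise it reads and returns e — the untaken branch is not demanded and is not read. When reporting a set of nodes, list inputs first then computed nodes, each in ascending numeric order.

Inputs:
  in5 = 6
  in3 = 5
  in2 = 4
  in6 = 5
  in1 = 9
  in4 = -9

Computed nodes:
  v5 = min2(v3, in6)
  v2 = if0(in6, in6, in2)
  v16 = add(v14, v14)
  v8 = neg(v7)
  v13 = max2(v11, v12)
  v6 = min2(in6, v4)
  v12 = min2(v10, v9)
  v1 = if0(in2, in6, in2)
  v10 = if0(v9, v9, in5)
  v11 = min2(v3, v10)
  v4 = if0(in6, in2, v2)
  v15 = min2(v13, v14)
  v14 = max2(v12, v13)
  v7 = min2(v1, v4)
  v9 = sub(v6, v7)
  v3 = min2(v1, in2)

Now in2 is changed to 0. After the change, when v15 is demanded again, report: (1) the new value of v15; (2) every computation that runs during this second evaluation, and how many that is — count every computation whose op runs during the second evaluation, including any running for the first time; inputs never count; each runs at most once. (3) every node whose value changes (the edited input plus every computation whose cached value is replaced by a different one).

First evaluation (everything demanded from the output):
  v1 = if0(in2=4 -> else branch in2) = 4
  v2 = if0(in6=5 -> else branch in2) = 4
  v3 = min2(4, 4) = 4
  v4 = if0(in6=5 -> else branch v2) = 4
  v6 = min2(5, 4) = 4
  v7 = min2(4, 4) = 4
  v9 = sub(4, 4) = 0
  v10 = if0(v9=0 -> then branch v9) = 0
  v11 = min2(4, 0) = 0
  v12 = min2(0, 0) = 0
  v13 = max2(0, 0) = 0
  v14 = max2(0, 0) = 0
  v15 = min2(0, 0) = 0

Propagation after the edit:
  v1: runs — in2 4->0; in2 4->0; result 5.
  v2: runs — in2 4->0; result 0.
  v3: runs — v1 4->5; in2 4->0; result 0.
  v4: runs — v2 4->0; result 0.
  v6: runs — v4 4->0; result 0.
  v7: runs — v1 4->5; v4 4->0; result 0.
  v9: runs — v6 4->0; v7 4->0; result 0 (same value as before).
  v10: checked — values it read are unchanged (v9 unchanged, v9 unchanged); reused cached 0 without running.
  v11: runs — v3 4->0; result 0 (same value as before).
  v12: checked — values it read are unchanged (v10 unchanged, v9 unchanged); reused cached 0 without running.
  v13: checked — values it read are unchanged (v11 unchanged, v12 unchanged); reused cached 0 without running.
  v14: checked — values it read are unchanged (v12 unchanged, v13 unchanged); reused cached 0 without running.
  v15: checked — values it read are unchanged (v13 unchanged, v14 unchanged); reused cached 0 without running.

Key observation: the cutoff stops propagation at v10 — its inputs' values are unchanged, so it reuses its cache.

New value of v15: 0.
Computations that run: v1, v2, v3, v4, v6, v7, v9, v11 — 8 in total.
Values that change: in2, v1, v2, v3, v4, v6, v7.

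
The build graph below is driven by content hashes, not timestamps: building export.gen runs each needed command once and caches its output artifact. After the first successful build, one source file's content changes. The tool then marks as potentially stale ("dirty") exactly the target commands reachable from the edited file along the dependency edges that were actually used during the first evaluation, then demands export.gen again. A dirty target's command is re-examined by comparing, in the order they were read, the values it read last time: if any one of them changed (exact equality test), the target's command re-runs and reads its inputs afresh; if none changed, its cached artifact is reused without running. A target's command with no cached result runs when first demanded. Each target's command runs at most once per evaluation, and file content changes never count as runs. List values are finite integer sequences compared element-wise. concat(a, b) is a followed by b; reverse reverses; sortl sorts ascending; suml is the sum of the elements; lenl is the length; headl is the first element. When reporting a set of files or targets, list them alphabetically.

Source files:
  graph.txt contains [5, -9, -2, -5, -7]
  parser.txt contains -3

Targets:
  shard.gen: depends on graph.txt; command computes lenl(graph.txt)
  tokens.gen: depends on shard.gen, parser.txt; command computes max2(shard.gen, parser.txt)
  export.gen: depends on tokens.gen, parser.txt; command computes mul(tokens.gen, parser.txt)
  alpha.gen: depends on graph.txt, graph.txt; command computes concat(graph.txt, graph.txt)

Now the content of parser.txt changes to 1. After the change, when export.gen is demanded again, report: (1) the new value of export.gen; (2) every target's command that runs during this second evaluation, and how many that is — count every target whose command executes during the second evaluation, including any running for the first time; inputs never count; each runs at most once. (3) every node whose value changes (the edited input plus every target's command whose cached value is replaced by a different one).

export.gen now evaluates to 5.
Run set: export.gen, tokens.gen (2 run).
Changed values: export.gen, parser.txt.

Initial pass — values computed on the first demand:
  shard.gen = lenl([5, -9, -2, -5, -7]) = 5
  tokens.gen = max2(5, -3) = 5
  export.gen = mul(5, -3) = -15

Second demand — change propagation:
  tokens.gen: re-runs because parser.txt -3->1; new result 5 (unchanged).
  export.gen: re-runs because parser.txt -3->1; new result 5.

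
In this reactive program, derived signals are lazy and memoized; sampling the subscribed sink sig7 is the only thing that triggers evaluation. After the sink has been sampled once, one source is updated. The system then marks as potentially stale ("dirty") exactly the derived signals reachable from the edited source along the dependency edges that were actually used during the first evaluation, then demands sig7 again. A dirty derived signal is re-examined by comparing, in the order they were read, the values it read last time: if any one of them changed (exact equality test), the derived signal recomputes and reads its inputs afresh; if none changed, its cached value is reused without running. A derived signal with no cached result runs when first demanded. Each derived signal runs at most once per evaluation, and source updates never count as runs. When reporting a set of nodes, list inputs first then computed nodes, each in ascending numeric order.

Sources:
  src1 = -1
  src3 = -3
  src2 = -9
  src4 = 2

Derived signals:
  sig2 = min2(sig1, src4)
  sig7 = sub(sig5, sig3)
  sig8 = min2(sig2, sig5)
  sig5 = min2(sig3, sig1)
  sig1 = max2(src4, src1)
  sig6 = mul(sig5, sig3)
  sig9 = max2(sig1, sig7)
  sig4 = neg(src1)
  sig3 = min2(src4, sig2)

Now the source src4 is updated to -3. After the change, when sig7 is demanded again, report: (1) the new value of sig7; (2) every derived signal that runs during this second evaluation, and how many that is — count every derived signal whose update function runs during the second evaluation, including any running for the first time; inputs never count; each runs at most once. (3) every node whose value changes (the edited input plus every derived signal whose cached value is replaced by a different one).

Demanding sig7 again yields 0.
5 derived signals run: sig1, sig2, sig3, sig5, sig7.
The nodes whose values change: src4, sig1, sig2, sig3, sig5.

First demand of the output computes:
  sig1 = max2(2, -1) = 2
  sig2 = min2(2, 2) = 2
  sig3 = min2(2, 2) = 2
  sig5 = min2(2, 2) = 2
  sig7 = sub(2, 2) = 0

After the edit, cleaning proceeds:
  sig1: a read changed (src4 2->-3) — executes, giving -1.
  sig2: a read changed (sig1 2->-1; src4 2->-3) — executes, giving -3.
  sig3: a read changed (src4 2->-3; sig2 2->-3) — executes, giving -3.
  sig5: a read changed (sig3 2->-3; sig1 2->-1) — executes, giving -3.
  sig7: a read changed (sig5 2->-3; sig3 2->-3) — executes, giving 0 — identical to its old value.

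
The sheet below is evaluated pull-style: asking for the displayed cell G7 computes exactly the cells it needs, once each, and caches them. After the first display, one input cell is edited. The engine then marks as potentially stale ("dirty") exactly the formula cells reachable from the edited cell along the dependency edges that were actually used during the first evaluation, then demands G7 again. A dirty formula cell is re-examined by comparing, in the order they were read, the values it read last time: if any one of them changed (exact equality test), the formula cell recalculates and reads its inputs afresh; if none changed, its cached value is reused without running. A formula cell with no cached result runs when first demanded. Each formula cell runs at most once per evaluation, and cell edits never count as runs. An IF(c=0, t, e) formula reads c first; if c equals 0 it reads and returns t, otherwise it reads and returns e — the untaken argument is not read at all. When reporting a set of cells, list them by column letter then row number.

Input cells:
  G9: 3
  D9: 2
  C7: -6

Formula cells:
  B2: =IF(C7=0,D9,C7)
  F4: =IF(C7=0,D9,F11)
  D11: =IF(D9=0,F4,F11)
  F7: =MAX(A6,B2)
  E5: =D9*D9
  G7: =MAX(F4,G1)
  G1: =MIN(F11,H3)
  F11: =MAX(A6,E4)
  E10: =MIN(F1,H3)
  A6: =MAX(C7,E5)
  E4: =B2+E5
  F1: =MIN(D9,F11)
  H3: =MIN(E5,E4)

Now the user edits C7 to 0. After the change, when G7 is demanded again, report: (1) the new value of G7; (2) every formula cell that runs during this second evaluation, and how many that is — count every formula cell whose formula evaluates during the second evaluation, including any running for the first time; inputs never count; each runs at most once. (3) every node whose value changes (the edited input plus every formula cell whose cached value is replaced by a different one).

Demanding G7 again yields 4.
8 formula cells run: A6, B2, E4, F4, F11, G1, G7, H3.
The nodes whose values change: B2, C7, E4, F4, F11, G1, H3.

First demand of the output computes:
  B2 = IF(C7=0: C7=-6 -> else branch C7) = -6
  E5 = 2 * 2 = 4
  A6 = MAX(-6, 4) = 4
  E4 = -6 + 4 = -2
  F11 = MAX(4, -2) = 4
  F4 = IF(C7=0: C7=-6 -> else branch F11) = 4
  H3 = MIN(4, -2) = -2
  G1 = MIN(4, -2) = -2
  G7 = MAX(4, -2) = 4

After the edit, cleaning proceeds:
  A6: a read changed (C7 -6->0) — executes, giving 4 — identical to its old value.
  B2: a read changed (C7 -6->0; C7 -6->0) — executes, giving 2.
  E4: a read changed (B2 -6->2) — executes, giving 6.
  F11: a read changed (E4 -2->6) — executes, giving 6.
  F4: a read changed (C7 -6->0; F11 4->6) — executes, giving 2.
  H3: a read changed (E4 -2->6) — executes, giving 4.
  G1: a read changed (F11 4->6; H3 -2->4) — executes, giving 4.
  G7: a read changed (F4 4->2; G1 -2->4) — executes, giving 4 — identical to its old value.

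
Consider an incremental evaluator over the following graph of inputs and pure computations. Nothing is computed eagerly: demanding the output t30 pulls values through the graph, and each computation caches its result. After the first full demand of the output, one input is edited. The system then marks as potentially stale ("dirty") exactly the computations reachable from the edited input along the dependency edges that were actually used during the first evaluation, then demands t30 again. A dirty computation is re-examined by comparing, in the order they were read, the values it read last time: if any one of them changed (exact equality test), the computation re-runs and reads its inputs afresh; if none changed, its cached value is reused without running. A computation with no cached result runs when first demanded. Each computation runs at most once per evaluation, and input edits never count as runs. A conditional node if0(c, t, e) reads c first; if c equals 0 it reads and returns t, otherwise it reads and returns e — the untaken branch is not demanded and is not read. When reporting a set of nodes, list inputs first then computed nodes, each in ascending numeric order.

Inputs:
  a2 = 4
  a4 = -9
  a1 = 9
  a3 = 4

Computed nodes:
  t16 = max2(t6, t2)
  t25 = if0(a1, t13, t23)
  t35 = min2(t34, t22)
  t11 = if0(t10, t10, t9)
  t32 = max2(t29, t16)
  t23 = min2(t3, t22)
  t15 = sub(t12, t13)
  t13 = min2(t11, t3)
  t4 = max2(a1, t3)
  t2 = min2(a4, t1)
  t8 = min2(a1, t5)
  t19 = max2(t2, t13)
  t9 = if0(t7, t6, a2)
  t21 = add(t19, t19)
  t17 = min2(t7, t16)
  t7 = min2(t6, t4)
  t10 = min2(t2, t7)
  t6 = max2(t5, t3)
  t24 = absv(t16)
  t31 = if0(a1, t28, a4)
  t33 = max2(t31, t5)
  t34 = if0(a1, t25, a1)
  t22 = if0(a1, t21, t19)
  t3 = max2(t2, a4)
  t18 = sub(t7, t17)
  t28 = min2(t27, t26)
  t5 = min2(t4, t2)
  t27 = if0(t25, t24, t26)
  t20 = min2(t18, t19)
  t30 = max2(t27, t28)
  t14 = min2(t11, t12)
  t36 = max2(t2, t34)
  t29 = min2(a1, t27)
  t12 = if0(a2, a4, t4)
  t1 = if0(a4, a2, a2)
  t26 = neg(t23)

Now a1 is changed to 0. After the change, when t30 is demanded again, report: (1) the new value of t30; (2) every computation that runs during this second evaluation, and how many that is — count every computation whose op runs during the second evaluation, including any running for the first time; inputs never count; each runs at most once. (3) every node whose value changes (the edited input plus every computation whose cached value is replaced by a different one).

Initial pass — values computed on the first demand:
  t1 = if0(a4=-9 -> else branch a2) = 4
  t2 = min2(-9, 4) = -9
  t3 = max2(-9, -9) = -9
  t4 = max2(9, -9) = 9
  t5 = min2(9, -9) = -9
  t6 = max2(-9, -9) = -9
  t7 = min2(-9, 9) = -9
  t9 = if0(t7=-9 -> else branch a2) = 4
  t10 = min2(-9, -9) = -9
  t11 = if0(t10=-9 -> else branch t9) = 4
  t13 = min2(4, -9) = -9
  t19 = max2(-9, -9) = -9
  t22 = if0(a1=9 -> else branch t19) = -9
  t23 = min2(-9, -9) = -9
  t25 = if0(a1=9 -> else branch t23) = -9
  t26 = neg(-9) = 9
  t27 = if0(t25=-9 -> else branch t26) = 9
  t28 = min2(9, 9) = 9
  t30 = max2(9, 9) = 9

Second demand — change propagation:
  t4: re-runs because a1 9->0; new result 0.
  t5: re-runs because t4 9->0; new result -9 (unchanged).
  t6: re-examined; everything it read last time is the same (t5 unchanged, t3 unchanged) — cache -9 kept, no run.
  t7: re-runs because t4 9->0; new result -9 (unchanged).
  t9: re-examined; everything it read last time is the same (t7 unchanged, a2 unchanged) — cache 4 kept, no run.
  t10: re-examined; everything it read last time is the same (t2 unchanged, t7 unchanged) — cache -9 kept, no run.
  t11: re-examined; everything it read last time is the same (t10 unchanged, t9 unchanged) — cache 4 kept, no run.
  t13: re-examined; everything it read last time is the same (t11 unchanged, t3 unchanged) — cache -9 kept, no run.
  t19: re-examined; everything it read last time is the same (t2 unchanged, t13 unchanged) — cache -9 kept, no run.
  t21: newly demanded (no cache) — executes and yields -18.
  t22: re-runs because a1 9->0; new result -18.
  t23: re-runs because t22 -9->-18; new result -18.
  t25: re-runs because a1 9->0; t23 -9->-18; new result -9 (unchanged).
  t26: re-runs because t23 -9->-18; new result 18.
  t27: re-runs because t26 9->18; new result 18.
  t28: re-runs because t27 9->18; t26 9->18; new result 18.
  t30: re-runs because t27 9->18; t28 9->18; new result 18.

The important point: the flipped condition pulls in fresh nodes; t21 runs for the first time.

t30 now evaluates to 18.
Run set: t4, t5, t7, t21, t22, t23, t25, t26, t27, t28, t30 (11 run).
Changed values: a1, t4, t22, t23, t26, t27, t28, t30.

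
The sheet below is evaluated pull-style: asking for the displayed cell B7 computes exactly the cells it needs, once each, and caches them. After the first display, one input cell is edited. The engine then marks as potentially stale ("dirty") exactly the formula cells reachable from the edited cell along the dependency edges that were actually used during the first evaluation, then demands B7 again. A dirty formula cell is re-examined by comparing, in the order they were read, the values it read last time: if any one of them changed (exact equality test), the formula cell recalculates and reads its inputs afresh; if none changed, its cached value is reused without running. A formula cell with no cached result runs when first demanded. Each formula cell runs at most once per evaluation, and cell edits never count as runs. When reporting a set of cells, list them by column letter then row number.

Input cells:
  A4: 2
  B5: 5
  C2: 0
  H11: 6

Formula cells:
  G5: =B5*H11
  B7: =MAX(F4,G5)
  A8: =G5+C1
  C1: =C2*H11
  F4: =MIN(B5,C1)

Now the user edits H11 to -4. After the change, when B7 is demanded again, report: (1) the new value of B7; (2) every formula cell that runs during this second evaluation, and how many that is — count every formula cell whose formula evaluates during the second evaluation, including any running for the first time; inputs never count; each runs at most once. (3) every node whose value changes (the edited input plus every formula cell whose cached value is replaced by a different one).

First demand of the output computes:
  C1 = 0 * 6 = 0
  F4 = MIN(5, 0) = 0
  G5 = 5 * 6 = 30
  B7 = MAX(0, 30) = 30

After the edit, cleaning proceeds:
  C1: a read changed (H11 6->-4) — executes, giving 0 — identical to its old value.
  F4: dirty, but its reads are unchanged (B5 unchanged, C1 unchanged); cached 0 stands.
  G5: a read changed (H11 6->-4) — executes, giving -20.
  B7: a read changed (G5 30->-20) — executes, giving 0.

Note where the cutoff bites: F4 is checked, finds nothing changed, and keeps its cache.

Demanding B7 again yields 0.
3 formula cells run: B7, C1, G5.
The nodes whose values change: B7, G5, H11.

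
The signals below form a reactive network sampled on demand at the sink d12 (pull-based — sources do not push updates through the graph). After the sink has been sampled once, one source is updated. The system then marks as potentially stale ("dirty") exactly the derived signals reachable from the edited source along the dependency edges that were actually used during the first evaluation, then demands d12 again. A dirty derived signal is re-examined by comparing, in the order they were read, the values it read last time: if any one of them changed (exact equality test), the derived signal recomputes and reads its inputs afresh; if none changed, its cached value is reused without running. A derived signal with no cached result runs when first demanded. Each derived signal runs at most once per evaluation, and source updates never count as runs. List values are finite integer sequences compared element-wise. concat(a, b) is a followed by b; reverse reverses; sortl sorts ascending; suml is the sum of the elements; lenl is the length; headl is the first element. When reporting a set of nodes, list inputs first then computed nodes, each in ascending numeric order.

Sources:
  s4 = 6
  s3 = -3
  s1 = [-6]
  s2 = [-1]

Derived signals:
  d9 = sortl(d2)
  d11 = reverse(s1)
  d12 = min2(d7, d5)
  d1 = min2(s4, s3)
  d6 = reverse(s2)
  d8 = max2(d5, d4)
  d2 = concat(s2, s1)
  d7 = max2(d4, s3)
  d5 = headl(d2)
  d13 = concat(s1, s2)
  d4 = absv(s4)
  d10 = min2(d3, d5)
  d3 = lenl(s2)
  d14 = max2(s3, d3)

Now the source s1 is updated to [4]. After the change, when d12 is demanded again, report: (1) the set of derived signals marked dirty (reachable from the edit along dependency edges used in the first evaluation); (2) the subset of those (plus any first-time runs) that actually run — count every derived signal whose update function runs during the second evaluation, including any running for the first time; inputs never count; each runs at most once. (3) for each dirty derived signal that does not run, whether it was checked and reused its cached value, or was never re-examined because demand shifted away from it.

Initial pass — values computed on the first demand:
  d2 = concat([-1], [-6]) = [-1, -6]
  d4 = absv(6) = 6
  d5 = headl([-1, -6]) = -1
  d7 = max2(6, -3) = 6
  d12 = min2(6, -1) = -1

Second demand — change propagation:
  d2: re-runs because s1 [-6]->[4]; new result [-1, 4].
  d5: re-runs because d2 [-1, -6]->[-1, 4]; new result -1 (unchanged).
  d12: re-examined; everything it read last time is the same (d7 unchanged, d5 unchanged) — cache -1 kept, no run.

The important point: d5 recomputes to an identical value, and the output ends up unchanged.

Dirty set: d2, d5, d12.
Run set: d2, d5 (2 run).
Re-examined without running (cache reused): d12.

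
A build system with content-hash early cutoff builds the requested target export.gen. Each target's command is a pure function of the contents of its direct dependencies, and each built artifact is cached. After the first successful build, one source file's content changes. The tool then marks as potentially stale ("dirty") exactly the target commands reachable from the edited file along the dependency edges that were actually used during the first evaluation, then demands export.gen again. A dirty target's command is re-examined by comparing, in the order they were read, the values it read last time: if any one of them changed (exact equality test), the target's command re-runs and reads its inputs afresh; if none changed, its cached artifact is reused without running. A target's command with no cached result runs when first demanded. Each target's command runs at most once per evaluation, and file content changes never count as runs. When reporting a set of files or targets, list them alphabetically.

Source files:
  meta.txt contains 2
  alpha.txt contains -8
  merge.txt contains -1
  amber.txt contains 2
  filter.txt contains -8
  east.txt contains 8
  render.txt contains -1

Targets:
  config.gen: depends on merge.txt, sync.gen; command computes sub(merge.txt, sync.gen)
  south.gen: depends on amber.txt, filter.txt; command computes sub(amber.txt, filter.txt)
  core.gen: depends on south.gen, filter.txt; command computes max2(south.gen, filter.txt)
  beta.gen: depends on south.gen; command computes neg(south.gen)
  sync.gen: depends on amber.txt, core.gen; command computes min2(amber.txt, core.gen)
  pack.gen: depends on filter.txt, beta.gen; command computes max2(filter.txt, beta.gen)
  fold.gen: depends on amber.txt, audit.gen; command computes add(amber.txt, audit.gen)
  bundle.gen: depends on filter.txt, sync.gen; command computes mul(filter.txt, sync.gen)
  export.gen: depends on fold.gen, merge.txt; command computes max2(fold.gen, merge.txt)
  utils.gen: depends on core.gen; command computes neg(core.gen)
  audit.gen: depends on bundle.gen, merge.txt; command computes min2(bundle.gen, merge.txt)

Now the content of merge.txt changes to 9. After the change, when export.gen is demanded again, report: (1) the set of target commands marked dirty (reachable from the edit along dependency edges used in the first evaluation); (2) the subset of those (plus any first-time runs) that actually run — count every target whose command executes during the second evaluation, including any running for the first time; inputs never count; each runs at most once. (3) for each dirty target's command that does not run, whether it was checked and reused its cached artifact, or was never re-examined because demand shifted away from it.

First evaluation (everything demanded from the output):
  south.gen = sub(2, -8) = 10
  core.gen = max2(10, -8) = 10
  sync.gen = min2(2, 10) = 2
  bundle.gen = mul(-8, 2) = -16
  audit.gen = min2(-16, -1) = -16
  fold.gen = add(2, -16) = -14
  export.gen = max2(-14, -1) = -1

Propagation after the edit:
  audit.gen: runs — merge.txt -1->9; result -16 (same value as before).
  fold.gen: checked — values it read are unchanged (amber.txt unchanged, audit.gen unchanged); reused cached -14 without running.
  export.gen: runs — merge.txt -1->9; result 9.

Key observation: the cutoff stops propagation at fold.gen — its inputs' values are unchanged, so it reuses its cache.

Marked dirty: audit.gen, export.gen, fold.gen.
Target commands that run: audit.gen, export.gen — 2 in total.
Checked but reused from cache: fold.gen.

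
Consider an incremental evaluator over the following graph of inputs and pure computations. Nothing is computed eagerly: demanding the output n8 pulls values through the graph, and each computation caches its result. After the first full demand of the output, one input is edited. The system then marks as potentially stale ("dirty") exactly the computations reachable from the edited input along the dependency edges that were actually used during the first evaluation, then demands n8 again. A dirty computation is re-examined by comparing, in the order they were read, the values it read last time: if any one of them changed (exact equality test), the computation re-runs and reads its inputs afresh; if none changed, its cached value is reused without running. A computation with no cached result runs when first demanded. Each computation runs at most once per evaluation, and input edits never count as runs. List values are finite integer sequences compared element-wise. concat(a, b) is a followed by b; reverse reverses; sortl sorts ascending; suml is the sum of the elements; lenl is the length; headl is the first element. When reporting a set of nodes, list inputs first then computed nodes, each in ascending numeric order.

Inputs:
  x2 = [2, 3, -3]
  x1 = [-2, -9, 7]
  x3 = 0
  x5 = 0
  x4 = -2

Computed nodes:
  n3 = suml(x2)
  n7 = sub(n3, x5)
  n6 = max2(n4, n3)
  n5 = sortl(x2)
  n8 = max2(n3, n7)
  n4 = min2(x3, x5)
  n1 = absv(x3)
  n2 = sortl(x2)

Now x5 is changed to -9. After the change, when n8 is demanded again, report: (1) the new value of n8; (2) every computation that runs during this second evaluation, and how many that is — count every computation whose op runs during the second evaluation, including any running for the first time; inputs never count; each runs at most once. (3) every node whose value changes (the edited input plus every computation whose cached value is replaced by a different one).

Initial pass — values computed on the first demand:
  n3 = suml([2, 3, -3]) = 2
  n7 = sub(2, 0) = 2
  n8 = max2(2, 2) = 2

Second demand — change propagation:
  n7: re-runs because x5 0->-9; new result 11.
  n8: re-runs because n7 2->11; new result 11.

n8 now evaluates to 11.
Run set: n7, n8 (2 run).
Changed values: x5, n7, n8.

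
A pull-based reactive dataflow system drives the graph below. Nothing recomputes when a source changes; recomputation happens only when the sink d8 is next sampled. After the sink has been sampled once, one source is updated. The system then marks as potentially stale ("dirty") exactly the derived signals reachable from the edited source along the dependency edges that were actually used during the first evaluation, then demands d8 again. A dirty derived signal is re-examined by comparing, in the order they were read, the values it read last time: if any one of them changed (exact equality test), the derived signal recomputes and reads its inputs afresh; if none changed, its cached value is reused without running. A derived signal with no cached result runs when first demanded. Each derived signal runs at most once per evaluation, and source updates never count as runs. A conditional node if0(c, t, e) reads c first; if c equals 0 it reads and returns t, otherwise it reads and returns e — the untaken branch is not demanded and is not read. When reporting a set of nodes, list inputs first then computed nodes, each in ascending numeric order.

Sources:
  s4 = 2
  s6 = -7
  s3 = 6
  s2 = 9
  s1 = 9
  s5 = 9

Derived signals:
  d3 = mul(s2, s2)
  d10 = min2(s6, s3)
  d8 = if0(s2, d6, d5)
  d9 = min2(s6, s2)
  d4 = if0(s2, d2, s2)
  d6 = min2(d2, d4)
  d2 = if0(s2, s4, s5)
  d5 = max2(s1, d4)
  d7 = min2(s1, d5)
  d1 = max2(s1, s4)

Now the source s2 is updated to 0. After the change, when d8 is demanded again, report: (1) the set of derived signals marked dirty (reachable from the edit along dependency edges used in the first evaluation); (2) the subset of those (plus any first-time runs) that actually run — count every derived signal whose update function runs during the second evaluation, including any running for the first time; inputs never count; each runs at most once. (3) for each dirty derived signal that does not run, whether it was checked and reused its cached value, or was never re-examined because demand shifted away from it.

First evaluation (everything demanded from the output):
  d4 = if0(s2=9 -> else branch s2) = 9
  d5 = max2(9, 9) = 9
  d8 = if0(s2=9 -> else branch d5) = 9

Propagation after the edit:
  d2: demanded for the first time — runs, produces 2.
  d4: runs — s2 9->0; s2 9->0; result 2.
  d5: marked dirty but never re-examined — demand shifted away from it.
  d6: demanded for the first time — runs, produces 2.
  d8: runs — s2 9->0; result 2.

Key observation: a condition flipped, so demand moved to the other branch — d5 is never re-examined.

Marked dirty: d4, d5, d8.
Derived signals that run: d2, d4, d6, d8 — 4 in total.
Never re-examined (demand shifted away): d5.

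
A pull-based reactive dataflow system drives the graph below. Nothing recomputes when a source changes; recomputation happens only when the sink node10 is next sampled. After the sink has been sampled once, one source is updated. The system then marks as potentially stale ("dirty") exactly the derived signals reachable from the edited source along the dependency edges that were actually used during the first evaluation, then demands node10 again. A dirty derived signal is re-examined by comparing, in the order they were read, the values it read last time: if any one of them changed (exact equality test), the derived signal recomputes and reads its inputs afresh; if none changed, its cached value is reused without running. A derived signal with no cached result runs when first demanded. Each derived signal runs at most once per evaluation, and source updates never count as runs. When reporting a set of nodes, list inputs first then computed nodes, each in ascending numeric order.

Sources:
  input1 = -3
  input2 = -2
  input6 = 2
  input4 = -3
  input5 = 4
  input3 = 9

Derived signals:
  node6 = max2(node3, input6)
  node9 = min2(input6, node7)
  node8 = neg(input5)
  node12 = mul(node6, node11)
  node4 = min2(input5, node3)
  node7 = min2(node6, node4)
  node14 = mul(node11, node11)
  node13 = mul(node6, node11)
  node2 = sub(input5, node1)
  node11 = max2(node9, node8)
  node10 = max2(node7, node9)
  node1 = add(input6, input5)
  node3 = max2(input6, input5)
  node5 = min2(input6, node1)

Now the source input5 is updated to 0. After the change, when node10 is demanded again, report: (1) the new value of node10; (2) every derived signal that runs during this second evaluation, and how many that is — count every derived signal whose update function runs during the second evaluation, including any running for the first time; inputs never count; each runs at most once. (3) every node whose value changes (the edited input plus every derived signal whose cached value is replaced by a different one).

New value of node10: 0.
Derived signals that run: node3, node4, node6, node7, node9, node10 — 6 in total.
Values that change: input5, node3, node4, node6, node7, node9, node10.

First evaluation (everything demanded from the output):
  node3 = max2(2, 4) = 4
  node4 = min2(4, 4) = 4
  node6 = max2(4, 2) = 4
  node7 = min2(4, 4) = 4
  node9 = min2(2, 4) = 2
  node10 = max2(4, 2) = 4

Propagation after the edit:
  node3: runs — input5 4->0; result 2.
  node4: runs — input5 4->0; node3 4->2; result 0.
  node6: runs — node3 4->2; result 2.
  node7: runs — node6 4->2; node4 4->0; result 0.
  node9: runs — node7 4->0; result 0.
  node10: runs — node7 4->0; node9 2->0; result 0.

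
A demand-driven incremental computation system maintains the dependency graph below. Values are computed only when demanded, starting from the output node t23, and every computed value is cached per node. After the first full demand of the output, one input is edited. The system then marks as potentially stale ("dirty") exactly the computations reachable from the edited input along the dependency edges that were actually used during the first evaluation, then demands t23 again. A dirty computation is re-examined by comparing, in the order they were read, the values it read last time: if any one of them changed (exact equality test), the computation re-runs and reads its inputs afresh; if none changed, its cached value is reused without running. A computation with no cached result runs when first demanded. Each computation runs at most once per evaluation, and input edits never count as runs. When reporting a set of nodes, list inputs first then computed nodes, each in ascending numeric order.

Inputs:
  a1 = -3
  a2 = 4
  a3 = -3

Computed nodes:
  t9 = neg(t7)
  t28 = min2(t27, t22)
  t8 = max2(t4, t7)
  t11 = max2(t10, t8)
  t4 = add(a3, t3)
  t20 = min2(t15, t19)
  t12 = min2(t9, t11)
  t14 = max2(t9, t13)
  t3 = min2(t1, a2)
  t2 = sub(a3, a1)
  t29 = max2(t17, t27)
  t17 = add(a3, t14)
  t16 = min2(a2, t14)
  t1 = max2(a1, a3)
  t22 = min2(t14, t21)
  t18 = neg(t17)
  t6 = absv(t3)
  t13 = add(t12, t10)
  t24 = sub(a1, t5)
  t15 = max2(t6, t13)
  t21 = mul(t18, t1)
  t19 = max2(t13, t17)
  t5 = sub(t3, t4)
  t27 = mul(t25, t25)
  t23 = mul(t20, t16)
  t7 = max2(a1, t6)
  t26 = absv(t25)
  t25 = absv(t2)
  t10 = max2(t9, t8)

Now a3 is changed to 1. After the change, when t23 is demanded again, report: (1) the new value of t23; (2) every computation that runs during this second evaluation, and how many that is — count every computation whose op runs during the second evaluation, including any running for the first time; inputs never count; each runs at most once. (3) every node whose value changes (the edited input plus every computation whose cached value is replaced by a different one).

First evaluation (everything demanded from the output):
  t1 = max2(-3, -3) = -3
  t3 = min2(-3, 4) = -3
  t4 = add(-3, -3) = -6
  t6 = absv(-3) = 3
  t7 = max2(-3, 3) = 3
  t8 = max2(-6, 3) = 3
  t9 = neg(3) = -3
  t10 = max2(-3, 3) = 3
  t11 = max2(3, 3) = 3
  t12 = min2(-3, 3) = -3
  t13 = add(-3, 3) = 0
  t14 = max2(-3, 0) = 0
  t15 = max2(3, 0) = 3
  t16 = min2(4, 0) = 0
  t17 = add(-3, 0) = -3
  t19 = max2(0, -3) = 0
  t20 = min2(3, 0) = 0
  t23 = mul(0, 0) = 0

Propagation after the edit:
  t1: runs — a3 -3->1; result 1.
  t3: runs — t1 -3->1; result 1.
  t4: runs — a3 -3->1; t3 -3->1; result 2.
  t6: runs — t3 -3->1; result 1.
  t7: runs — t6 3->1; result 1.
  t8: runs — t4 -6->2; t7 3->1; result 2.
  t9: runs — t7 3->1; result -1.
  t10: runs — t9 -3->-1; t8 3->2; result 2.
  t11: runs — t10 3->2; t8 3->2; result 2.
  t12: runs — t9 -3->-1; t11 3->2; result -1.
  t13: runs — t12 -3->-1; t10 3->2; result 1.
  t14: runs — t9 -3->-1; t13 0->1; result 1.
  t15: runs — t6 3->1; t13 0->1; result 1.
  t16: runs — t14 0->1; result 1.
  t17: runs — a3 -3->1; t14 0->1; result 2.
  t19: runs — t13 0->1; t17 -3->2; result 2.
  t20: runs — t15 3->1; t19 0->2; result 1.
  t23: runs — t20 0->1; t16 0->1; result 1.

New value of t23: 1.
Computations that run: t1, t3, t4, t6, t7, t8, t9, t10, t11, t12, t13, t14, t15, t16, t17, t19, t20, t23 — 18 in total.
Values that change: a3, t1, t3, t4, t6, t7, t8, t9, t10, t11, t12, t13, t14, t15, t16, t17, t19, t20, t23.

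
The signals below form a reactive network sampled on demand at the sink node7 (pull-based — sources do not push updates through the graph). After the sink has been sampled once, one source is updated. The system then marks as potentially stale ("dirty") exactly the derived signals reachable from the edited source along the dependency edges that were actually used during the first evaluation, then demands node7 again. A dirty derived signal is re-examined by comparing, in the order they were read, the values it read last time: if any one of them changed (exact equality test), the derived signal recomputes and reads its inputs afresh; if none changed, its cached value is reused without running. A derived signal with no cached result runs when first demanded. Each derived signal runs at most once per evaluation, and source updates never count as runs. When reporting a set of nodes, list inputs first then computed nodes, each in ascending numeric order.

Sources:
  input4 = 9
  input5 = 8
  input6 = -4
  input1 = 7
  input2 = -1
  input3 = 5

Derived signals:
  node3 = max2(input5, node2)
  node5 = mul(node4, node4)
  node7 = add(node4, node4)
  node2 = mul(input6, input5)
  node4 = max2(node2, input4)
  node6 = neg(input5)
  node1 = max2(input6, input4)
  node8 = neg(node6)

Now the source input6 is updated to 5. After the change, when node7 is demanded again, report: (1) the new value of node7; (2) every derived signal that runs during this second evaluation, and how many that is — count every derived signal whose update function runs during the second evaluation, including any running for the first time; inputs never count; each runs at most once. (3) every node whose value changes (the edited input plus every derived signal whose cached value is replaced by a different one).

Initial pass — values computed on the first demand:
  node2 = mul(-4, 8) = -32
  node4 = max2(-32, 9) = 9
  node7 = add(9, 9) = 18

Second demand — change propagation:
  node2: re-runs because input6 -4->5; new result 40.
  node4: re-runs because node2 -32->40; new result 40.
  node7: re-runs because node4 9->40; node4 9->40; new result 80.

node7 now evaluates to 80.
Run set: node2, node4, node7 (3 run).
Changed values: input6, node2, node4, node7.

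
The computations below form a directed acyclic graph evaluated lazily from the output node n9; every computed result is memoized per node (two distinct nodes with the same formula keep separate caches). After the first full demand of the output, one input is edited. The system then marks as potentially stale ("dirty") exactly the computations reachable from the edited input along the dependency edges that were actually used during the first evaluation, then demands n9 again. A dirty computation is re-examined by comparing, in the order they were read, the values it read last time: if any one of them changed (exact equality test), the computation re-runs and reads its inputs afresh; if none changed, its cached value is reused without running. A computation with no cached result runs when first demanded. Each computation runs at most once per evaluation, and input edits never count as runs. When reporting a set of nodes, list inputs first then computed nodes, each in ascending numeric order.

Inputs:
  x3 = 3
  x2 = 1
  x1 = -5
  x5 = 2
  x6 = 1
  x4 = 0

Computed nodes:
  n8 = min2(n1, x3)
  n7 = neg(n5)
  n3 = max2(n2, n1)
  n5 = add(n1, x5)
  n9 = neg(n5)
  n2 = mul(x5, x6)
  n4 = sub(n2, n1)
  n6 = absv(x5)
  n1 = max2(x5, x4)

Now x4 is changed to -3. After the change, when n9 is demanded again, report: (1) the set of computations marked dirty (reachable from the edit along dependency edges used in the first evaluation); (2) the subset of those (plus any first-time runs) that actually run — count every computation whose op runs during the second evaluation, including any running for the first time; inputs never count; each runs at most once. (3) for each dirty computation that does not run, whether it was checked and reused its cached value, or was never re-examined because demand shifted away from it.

First demand of the output computes:
  n1 = max2(2, 0) = 2
  n5 = add(2, 2) = 4
  n9 = neg(4) = -4

After the edit, cleaning proceeds:
  n1: a read changed (x4 0->-3) — executes, giving 2 — identical to its old value.
  n5: dirty, but its reads are unchanged (n1 unchanged, x5 unchanged); cached 4 stands.
  n9: dirty, but its reads are unchanged (n5 unchanged); cached -4 stands.

Note the absorption at n1: it re-runs yet its value is the same, leaving the output's value untouched.

The edit dirties: n1, n5, n9.
1 computations run: n1.
Cache hits after checking: n5, n9.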